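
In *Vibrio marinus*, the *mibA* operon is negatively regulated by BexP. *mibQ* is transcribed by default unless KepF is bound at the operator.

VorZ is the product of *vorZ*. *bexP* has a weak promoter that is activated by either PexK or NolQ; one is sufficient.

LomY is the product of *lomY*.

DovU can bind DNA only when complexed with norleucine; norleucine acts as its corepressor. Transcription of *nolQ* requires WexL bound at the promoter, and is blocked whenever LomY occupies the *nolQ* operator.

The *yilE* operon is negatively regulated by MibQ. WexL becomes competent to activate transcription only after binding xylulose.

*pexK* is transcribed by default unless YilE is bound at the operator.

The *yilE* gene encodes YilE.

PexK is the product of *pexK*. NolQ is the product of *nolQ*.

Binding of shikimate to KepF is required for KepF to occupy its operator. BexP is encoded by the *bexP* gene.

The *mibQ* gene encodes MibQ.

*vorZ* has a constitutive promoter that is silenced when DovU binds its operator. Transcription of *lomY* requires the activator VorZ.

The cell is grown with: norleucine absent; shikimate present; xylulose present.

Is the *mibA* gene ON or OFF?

Shikimate is present, so KepF is active.
With repressor KepF bound, *mibQ* is not transcribed.
So MibQ is not produced.
With no repressor bound, *yilE* is transcribed.
So YilE is produced and active.
With repressor YilE bound, *pexK* is not transcribed.
So PexK is not produced.
Norleucine is absent, so DovU is inactive.
With no repressor bound, *vorZ* is transcribed.
So VorZ is produced and active.
No repressor is bound and VorZ is active, so *lomY* is transcribed.
So LomY is produced and active.
Xylulose is present, so WexL is active.
With repressor LomY bound, *nolQ* is not transcribed.
So NolQ is not produced.
No activator is available at the *bexP* promoter, so *bexP* is not transcribed.
So BexP is not produced.
With no repressor bound, *mibA* is transcribed.

ON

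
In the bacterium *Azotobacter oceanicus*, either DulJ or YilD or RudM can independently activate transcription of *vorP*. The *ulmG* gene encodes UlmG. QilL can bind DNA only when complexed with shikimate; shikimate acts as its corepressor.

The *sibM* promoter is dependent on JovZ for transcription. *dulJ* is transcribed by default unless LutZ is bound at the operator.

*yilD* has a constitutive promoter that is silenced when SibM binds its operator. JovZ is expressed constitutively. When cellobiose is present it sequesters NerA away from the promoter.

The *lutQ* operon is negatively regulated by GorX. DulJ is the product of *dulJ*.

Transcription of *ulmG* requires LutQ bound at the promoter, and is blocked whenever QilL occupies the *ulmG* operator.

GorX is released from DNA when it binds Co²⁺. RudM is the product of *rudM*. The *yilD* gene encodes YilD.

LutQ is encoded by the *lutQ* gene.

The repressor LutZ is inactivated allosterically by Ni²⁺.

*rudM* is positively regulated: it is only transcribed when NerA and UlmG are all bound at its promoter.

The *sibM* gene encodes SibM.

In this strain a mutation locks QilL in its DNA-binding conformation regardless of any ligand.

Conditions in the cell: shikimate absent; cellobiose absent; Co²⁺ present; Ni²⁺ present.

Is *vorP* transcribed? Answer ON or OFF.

ON

Ni²⁺ is present, so LutZ is inactive.
With no repressor bound, *dulJ* is transcribed.
So DulJ is produced and active.
JovZ is produced constitutively and is active.
No repressor is bound and JovZ is active, so *sibM* is transcribed.
So SibM is produced and active.
With repressor SibM bound, *yilD* is not transcribed.
So YilD is not produced.
Cellobiose is absent, so NerA is active.
Co²⁺ is present, so GorX is inactive.
With no repressor bound, *lutQ* is transcribed.
So LutQ is produced and active.
QilL is constitutively active in this strain.
With repressor QilL bound, *ulmG* is not transcribed.
So UlmG is not produced.
Required activator UlmG is absent, so *rudM* is not transcribed.
So RudM is not produced.
Activator DulJ is present, so *vorP* is transcribed.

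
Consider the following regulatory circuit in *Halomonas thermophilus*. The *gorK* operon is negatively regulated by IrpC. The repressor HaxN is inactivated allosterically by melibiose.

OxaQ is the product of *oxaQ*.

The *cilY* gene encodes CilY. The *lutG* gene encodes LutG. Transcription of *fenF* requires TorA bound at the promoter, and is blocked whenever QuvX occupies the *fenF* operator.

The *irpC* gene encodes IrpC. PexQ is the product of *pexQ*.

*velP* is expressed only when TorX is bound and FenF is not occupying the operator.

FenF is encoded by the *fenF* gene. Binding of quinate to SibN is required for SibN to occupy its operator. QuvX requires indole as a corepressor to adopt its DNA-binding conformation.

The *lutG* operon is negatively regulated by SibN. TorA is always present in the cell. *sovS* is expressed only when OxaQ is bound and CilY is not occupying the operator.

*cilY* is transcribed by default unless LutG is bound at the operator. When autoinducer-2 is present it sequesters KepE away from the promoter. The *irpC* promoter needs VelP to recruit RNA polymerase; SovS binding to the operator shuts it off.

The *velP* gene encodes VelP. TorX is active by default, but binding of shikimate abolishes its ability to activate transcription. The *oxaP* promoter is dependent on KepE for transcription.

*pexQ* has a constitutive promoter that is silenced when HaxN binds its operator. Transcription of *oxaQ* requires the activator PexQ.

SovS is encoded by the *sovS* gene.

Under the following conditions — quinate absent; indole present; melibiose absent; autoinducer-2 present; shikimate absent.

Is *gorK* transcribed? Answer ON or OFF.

OFF

Melibiose is absent, so HaxN is active.
With repressor HaxN bound, *pexQ* is not transcribed.
So PexQ is not produced.
Required activator PexQ is absent, so *oxaQ* is not transcribed.
So OxaQ is not produced.
Quinate is absent, so SibN is inactive.
With no repressor bound, *lutG* is transcribed.
So LutG is produced and active.
With repressor LutG bound, *cilY* is not transcribed.
So CilY is not produced.
Required activator OxaQ is absent, so *sovS* is not transcribed.
So SovS is not produced.
Shikimate is absent, so TorX is active.
TorA is produced constitutively and is active.
Indole is present, so QuvX is active.
With repressor QuvX bound, *fenF* is not transcribed.
So FenF is not produced.
No repressor is bound and TorX is active, so *velP* is transcribed.
So VelP is produced and active.
No repressor is bound and VelP is active, so *irpC* is transcribed.
So IrpC is produced and active.
With repressor IrpC bound, *gorK* is not transcribed.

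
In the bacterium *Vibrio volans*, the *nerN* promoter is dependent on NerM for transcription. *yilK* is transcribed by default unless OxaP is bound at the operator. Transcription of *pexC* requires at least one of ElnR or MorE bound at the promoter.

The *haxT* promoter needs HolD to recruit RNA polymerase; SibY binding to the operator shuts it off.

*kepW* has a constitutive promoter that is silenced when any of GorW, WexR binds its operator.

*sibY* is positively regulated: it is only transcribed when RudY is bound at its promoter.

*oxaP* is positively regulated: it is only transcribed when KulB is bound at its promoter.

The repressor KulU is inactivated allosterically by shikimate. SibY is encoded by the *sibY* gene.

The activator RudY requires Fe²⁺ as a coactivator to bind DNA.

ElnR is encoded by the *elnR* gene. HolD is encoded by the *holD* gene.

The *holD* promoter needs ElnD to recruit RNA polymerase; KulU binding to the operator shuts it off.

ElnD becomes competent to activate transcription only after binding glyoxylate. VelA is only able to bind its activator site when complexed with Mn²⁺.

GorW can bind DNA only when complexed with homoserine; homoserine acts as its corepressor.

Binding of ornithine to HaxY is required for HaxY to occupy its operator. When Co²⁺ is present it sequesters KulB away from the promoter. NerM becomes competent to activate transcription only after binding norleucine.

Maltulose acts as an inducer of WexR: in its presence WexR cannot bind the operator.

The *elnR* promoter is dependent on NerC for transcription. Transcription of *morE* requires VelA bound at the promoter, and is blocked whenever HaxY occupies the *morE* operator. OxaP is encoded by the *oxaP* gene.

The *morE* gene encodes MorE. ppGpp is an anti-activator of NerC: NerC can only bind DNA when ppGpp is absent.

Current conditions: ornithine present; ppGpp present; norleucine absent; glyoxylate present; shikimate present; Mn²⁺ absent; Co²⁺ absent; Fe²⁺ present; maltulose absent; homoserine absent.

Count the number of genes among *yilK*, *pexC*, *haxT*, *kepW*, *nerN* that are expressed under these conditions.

0

Co²⁺ is absent, so KulB is active.
No repressor is bound and KulB is active, so *oxaP* is transcribed.
So OxaP is produced and active.
With repressor OxaP bound, *yilK* is not transcribed.
→ *yilK* is OFF.
ppGpp is present, so NerC is inactive.
Required activator NerC is absent, so *elnR* is not transcribed.
So ElnR is not produced.
Ornithine is present, so HaxY is active.
Mn²⁺ is absent, so VelA is inactive.
With repressor HaxY bound, *morE* is not transcribed.
So MorE is not produced.
No activator is available at the *pexC* promoter, so *pexC* is not transcribed.
→ *pexC* is OFF.
Shikimate is present, so KulU is inactive.
Glyoxylate is present, so ElnD is active.
No repressor is bound and ElnD is active, so *holD* is transcribed.
So HolD is produced and active.
Fe²⁺ is present, so RudY is active.
No repressor is bound and RudY is active, so *sibY* is transcribed.
So SibY is produced and active.
With repressor SibY bound, *haxT* is not transcribed.
→ *haxT* is OFF.
Homoserine is absent, so GorW is inactive.
Maltulose is absent, so WexR is active.
With repressor WexR bound, *kepW* is not transcribed.
→ *kepW* is OFF.
Norleucine is absent, so NerM is inactive.
Required activator NerM is absent, so *nerN* is not transcribed.
→ *nerN* is OFF.
0 of the 5 genes are transcribed.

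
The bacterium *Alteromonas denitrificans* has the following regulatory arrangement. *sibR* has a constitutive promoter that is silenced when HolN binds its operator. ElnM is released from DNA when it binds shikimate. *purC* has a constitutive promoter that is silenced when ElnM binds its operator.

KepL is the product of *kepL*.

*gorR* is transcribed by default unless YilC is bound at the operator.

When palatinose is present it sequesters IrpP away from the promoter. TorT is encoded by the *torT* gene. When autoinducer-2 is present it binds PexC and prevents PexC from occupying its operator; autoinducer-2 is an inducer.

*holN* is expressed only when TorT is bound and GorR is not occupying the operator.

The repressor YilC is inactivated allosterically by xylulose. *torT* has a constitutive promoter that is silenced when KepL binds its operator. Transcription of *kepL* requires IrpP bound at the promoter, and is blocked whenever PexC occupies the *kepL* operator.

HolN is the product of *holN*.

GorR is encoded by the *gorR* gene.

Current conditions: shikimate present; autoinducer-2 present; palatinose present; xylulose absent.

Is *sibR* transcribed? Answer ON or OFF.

Palatinose is present, so IrpP is inactive.
Autoinducer-2 is present, so PexC is inactive.
Required activator IrpP is absent, so *kepL* is not transcribed.
So KepL is not produced.
With no repressor bound, *torT* is transcribed.
So TorT is produced and active.
Xylulose is absent, so YilC is active.
With repressor YilC bound, *gorR* is not transcribed.
So GorR is not produced.
No repressor is bound and TorT is active, so *holN* is transcribed.
So HolN is produced and active.
With repressor HolN bound, *sibR* is not transcribed.

OFF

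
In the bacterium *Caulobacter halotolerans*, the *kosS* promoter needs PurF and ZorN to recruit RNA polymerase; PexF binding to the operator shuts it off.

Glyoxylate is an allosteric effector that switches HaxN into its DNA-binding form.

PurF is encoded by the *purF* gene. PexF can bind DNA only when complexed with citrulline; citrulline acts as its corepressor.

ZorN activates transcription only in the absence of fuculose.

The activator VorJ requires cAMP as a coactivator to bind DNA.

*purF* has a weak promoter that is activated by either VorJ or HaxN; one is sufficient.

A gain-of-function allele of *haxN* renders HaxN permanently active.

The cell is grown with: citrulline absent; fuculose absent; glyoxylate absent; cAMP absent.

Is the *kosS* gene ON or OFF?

ON

cAMP is absent, so VorJ is inactive.
HaxN is constitutively active in this strain.
Activator HaxN is present, so *purF* is transcribed.
So PurF is produced and active.
Citrulline is absent, so PexF is inactive.
Fuculose is absent, so ZorN is active.
No repressor is bound and PurF and ZorN are active, so *kosS* is transcribed.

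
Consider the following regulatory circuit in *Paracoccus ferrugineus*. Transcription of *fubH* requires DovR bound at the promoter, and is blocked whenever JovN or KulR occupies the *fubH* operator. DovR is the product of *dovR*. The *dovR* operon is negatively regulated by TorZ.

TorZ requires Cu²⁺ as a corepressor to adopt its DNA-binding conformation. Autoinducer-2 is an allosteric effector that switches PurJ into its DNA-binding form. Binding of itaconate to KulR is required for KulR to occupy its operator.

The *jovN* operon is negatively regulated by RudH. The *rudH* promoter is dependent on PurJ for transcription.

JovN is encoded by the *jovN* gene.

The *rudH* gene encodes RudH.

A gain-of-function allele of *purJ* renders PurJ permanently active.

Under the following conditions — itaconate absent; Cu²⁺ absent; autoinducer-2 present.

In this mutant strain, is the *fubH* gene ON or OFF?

ON

Cu²⁺ is absent, so TorZ is inactive.
With no repressor bound, *dovR* is transcribed.
So DovR is produced and active.
PurJ is constitutively active in this strain.
No repressor is bound and PurJ is active, so *rudH* is transcribed.
So RudH is produced and active.
With repressor RudH bound, *jovN* is not transcribed.
So JovN is not produced.
Itaconate is absent, so KulR is inactive.
No repressor is bound and DovR is active, so *fubH* is transcribed.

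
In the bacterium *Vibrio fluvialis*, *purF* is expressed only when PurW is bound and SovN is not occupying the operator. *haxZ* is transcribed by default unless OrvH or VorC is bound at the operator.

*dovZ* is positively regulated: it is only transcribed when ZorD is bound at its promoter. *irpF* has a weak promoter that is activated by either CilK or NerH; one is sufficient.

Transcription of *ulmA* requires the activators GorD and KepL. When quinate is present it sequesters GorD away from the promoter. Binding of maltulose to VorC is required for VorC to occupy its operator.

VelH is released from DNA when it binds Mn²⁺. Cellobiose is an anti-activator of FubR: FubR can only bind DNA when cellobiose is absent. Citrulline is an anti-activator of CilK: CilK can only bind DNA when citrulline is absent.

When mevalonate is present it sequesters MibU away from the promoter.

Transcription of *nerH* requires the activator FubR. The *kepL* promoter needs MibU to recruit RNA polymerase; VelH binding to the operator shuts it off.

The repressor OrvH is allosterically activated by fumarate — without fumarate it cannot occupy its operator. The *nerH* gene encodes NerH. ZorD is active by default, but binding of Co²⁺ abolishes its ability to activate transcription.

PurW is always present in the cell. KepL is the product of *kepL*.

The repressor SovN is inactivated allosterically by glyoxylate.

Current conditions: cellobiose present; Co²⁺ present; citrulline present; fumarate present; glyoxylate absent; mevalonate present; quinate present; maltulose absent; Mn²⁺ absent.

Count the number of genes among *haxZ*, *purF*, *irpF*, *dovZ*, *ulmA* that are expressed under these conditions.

Fumarate is present, so OrvH is active.
Maltulose is absent, so VorC is inactive.
With repressor OrvH bound, *haxZ* is not transcribed.
→ *haxZ* is OFF.
PurW is produced constitutively and is active.
Glyoxylate is absent, so SovN is active.
With repressor SovN bound, *purF* is not transcribed.
→ *purF* is OFF.
Citrulline is present, so CilK is inactive.
Cellobiose is present, so FubR is inactive.
Required activator FubR is absent, so *nerH* is not transcribed.
So NerH is not produced.
No activator is available at the *irpF* promoter, so *irpF* is not transcribed.
→ *irpF* is OFF.
Co²⁺ is present, so ZorD is inactive.
Required activator ZorD is absent, so *dovZ* is not transcribed.
→ *dovZ* is OFF.
Quinate is present, so GorD is inactive.
Mn²⁺ is absent, so VelH is active.
Mevalonate is present, so MibU is inactive.
With repressor VelH bound, *kepL* is not transcribed.
So KepL is not produced.
Required activator GorD is absent, so *ulmA* is not transcribed.
→ *ulmA* is OFF.
0 of the 5 genes are transcribed.

0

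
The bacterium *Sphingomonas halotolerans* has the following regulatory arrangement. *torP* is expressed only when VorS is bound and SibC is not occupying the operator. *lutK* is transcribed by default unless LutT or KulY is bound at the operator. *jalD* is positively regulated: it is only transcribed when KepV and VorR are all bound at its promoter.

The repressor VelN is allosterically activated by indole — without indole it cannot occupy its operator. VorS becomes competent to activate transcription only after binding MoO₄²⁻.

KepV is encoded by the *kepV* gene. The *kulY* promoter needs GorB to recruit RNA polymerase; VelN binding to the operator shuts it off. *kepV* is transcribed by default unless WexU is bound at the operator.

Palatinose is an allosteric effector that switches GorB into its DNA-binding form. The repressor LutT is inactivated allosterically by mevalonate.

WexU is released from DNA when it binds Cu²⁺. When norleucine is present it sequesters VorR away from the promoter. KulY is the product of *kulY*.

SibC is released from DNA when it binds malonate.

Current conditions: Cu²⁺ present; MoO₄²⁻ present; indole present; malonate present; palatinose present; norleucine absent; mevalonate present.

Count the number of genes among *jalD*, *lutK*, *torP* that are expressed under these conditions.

Cu²⁺ is present, so WexU is inactive.
With no repressor bound, *kepV* is transcribed.
So KepV is produced and active.
Norleucine is absent, so VorR is active.
No repressor is bound and KepV and VorR are active, so *jalD* is transcribed.
→ *jalD* is ON.
Mevalonate is present, so LutT is inactive.
Palatinose is present, so GorB is active.
Indole is present, so VelN is active.
With repressor VelN bound, *kulY* is not transcribed.
So KulY is not produced.
With no repressor bound, *lutK* is transcribed.
→ *lutK* is ON.
Malonate is present, so SibC is inactive.
MoO₄²⁻ is present, so VorS is active.
No repressor is bound and VorS is active, so *torP* is transcribed.
→ *torP* is ON.
3 of the 3 genes are transcribed.

3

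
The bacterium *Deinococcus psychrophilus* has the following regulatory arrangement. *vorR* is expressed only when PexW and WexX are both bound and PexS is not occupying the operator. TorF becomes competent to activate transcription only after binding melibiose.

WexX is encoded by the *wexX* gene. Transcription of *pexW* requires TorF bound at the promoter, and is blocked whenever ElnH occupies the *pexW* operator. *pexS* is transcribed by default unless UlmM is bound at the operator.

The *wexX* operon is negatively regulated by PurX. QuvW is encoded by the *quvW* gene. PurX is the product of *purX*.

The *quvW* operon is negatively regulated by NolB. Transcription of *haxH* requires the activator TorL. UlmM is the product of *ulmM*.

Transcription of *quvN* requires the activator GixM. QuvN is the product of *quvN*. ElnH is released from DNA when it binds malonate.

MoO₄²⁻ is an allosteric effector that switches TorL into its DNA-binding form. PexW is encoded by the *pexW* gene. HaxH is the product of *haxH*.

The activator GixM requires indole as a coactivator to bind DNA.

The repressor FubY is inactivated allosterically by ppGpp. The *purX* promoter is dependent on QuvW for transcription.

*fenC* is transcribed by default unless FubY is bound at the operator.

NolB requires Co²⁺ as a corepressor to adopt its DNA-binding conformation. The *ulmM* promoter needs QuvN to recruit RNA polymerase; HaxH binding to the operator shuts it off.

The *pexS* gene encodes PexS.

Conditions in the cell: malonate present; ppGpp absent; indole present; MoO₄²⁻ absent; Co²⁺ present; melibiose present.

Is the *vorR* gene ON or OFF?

ON

Malonate is present, so ElnH is inactive.
Melibiose is present, so TorF is active.
No repressor is bound and TorF is active, so *pexW* is transcribed.
So PexW is produced and active.
Co²⁺ is present, so NolB is active.
With repressor NolB bound, *quvW* is not transcribed.
So QuvW is not produced.
Required activator QuvW is absent, so *purX* is not transcribed.
So PurX is not produced.
With no repressor bound, *wexX* is transcribed.
So WexX is produced and active.
Indole is present, so GixM is active.
No repressor is bound and GixM is active, so *quvN* is transcribed.
So QuvN is produced and active.
MoO₄²⁻ is absent, so TorL is inactive.
Required activator TorL is absent, so *haxH* is not transcribed.
So HaxH is not produced.
No repressor is bound and QuvN is active, so *ulmM* is transcribed.
So UlmM is produced and active.
With repressor UlmM bound, *pexS* is not transcribed.
So PexS is not produced.
No repressor is bound and PexW and WexX are active, so *vorR* is transcribed.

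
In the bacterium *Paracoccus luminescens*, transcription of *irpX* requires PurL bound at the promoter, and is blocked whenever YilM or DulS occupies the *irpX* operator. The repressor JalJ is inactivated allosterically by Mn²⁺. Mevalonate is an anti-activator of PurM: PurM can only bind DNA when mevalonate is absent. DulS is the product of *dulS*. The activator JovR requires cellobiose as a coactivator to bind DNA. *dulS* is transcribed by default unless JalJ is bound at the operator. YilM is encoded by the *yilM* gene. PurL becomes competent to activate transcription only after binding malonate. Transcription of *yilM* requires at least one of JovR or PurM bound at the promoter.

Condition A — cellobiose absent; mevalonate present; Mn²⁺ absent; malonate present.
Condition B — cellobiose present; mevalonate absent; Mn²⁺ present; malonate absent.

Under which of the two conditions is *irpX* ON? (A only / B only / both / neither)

Condition A:
Cellobiose is absent, so JovR is inactive.
Mevalonate is present, so PurM is inactive.
No activator is available at the *yilM* promoter, so *yilM* is not transcribed.
So YilM is not produced.
Mn²⁺ is absent, so JalJ is active.
With repressor JalJ bound, *dulS* is not transcribed.
So DulS is not produced.
Malonate is present, so PurL is active.
No repressor is bound and PurL is active, so *irpX* is transcribed.
→ *irpX* is ON in A.
Condition B:
Cellobiose is present, so JovR is active.
Mevalonate is absent, so PurM is active.
Activator JovR is present, so *yilM* is transcribed.
So YilM is produced and active.
Mn²⁺ is present, so JalJ is inactive.
With no repressor bound, *dulS* is transcribed.
So DulS is produced and active.
Malonate is absent, so PurL is inactive.
With repressor YilM bound, *irpX* is not transcribed.
→ *irpX* is OFF in B.

A only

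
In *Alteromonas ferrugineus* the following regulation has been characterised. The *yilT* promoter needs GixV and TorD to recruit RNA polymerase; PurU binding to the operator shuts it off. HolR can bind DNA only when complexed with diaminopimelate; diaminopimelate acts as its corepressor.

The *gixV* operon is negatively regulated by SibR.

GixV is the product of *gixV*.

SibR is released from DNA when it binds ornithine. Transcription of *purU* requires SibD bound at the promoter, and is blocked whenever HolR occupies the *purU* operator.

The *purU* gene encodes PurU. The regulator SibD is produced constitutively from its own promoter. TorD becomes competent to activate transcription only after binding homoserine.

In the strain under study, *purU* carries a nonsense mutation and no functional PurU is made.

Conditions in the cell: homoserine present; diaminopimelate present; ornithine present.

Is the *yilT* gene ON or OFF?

Ornithine is present, so SibR is inactive.
With no repressor bound, *gixV* is transcribed.
So GixV is produced and active.
Homoserine is present, so TorD is active.
PurU is non-functional in this strain, so it has no effect.
No repressor is bound and GixV and TorD are active, so *yilT* is transcribed.

ON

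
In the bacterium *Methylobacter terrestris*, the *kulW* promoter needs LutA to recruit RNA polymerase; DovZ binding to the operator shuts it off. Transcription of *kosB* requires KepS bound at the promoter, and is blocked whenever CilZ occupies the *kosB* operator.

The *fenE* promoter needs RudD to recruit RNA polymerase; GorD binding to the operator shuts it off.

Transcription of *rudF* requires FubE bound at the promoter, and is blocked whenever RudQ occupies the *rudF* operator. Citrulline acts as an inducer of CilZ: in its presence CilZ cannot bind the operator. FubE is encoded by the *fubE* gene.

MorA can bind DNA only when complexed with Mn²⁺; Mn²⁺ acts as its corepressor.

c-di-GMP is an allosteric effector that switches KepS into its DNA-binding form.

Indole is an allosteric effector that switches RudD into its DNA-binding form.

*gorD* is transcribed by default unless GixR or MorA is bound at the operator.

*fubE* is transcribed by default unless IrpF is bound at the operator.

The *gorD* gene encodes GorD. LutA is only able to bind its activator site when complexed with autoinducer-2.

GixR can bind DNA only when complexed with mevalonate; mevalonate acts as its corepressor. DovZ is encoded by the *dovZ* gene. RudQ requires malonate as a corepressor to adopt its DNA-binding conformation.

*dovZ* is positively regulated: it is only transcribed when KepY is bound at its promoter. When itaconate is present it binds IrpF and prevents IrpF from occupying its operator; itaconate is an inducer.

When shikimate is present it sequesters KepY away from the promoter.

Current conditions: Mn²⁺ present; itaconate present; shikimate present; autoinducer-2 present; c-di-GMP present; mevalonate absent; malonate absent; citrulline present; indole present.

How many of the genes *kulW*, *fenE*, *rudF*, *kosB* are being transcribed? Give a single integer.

Shikimate is present, so KepY is inactive.
Required activator KepY is absent, so *dovZ* is not transcribed.
So DovZ is not produced.
Autoinducer-2 is present, so LutA is active.
No repressor is bound and LutA is active, so *kulW* is transcribed.
→ *kulW* is ON.
Mevalonate is absent, so GixR is inactive.
Mn²⁺ is present, so MorA is active.
With repressor MorA bound, *gorD* is not transcribed.
So GorD is not produced.
Indole is present, so RudD is active.
No repressor is bound and RudD is active, so *fenE* is transcribed.
→ *fenE* is ON.
Malonate is absent, so RudQ is inactive.
Itaconate is present, so IrpF is inactive.
With no repressor bound, *fubE* is transcribed.
So FubE is produced and active.
No repressor is bound and FubE is active, so *rudF* is transcribed.
→ *rudF* is ON.
Citrulline is present, so CilZ is inactive.
c-di-GMP is present, so KepS is active.
No repressor is bound and KepS is active, so *kosB* is transcribed.
→ *kosB* is ON.
4 of the 4 genes are transcribed.

4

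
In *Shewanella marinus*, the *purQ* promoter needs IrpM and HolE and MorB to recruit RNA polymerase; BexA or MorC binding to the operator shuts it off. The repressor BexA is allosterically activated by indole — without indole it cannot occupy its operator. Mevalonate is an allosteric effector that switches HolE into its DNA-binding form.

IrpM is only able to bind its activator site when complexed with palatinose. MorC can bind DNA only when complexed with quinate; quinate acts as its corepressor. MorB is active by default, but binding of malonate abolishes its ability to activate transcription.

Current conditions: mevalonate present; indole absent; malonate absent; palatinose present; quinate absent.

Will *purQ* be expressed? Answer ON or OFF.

ON

Palatinose is present, so IrpM is active.
Mevalonate is present, so HolE is active.
Malonate is absent, so MorB is active.
Indole is absent, so BexA is inactive.
Quinate is absent, so MorC is inactive.
No repressor is bound and IrpM and HolE and MorB are active, so *purQ* is transcribed.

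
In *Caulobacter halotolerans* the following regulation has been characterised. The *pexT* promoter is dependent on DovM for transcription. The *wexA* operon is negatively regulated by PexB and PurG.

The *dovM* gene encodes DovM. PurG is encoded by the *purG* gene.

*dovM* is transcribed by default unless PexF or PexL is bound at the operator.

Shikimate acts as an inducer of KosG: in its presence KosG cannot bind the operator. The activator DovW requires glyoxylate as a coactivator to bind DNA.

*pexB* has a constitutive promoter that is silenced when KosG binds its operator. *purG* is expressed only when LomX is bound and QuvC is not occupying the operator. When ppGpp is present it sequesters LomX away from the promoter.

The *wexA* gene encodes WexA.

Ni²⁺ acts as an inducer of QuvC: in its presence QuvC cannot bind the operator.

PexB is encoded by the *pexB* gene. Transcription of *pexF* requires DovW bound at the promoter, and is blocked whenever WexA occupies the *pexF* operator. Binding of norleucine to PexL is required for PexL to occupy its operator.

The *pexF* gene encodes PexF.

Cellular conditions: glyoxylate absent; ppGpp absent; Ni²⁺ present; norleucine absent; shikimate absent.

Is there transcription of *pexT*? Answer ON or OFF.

ON

Shikimate is absent, so KosG is active.
With repressor KosG bound, *pexB* is not transcribed.
So PexB is not produced.
Ni²⁺ is present, so QuvC is inactive.
ppGpp is absent, so LomX is active.
No repressor is bound and LomX is active, so *purG* is transcribed.
So PurG is produced and active.
With repressor PurG bound, *wexA* is not transcribed.
So WexA is not produced.
Glyoxylate is absent, so DovW is inactive.
Required activator DovW is absent, so *pexF* is not transcribed.
So PexF is not produced.
Norleucine is absent, so PexL is inactive.
With no repressor bound, *dovM* is transcribed.
So DovM is produced and active.
No repressor is bound and DovM is active, so *pexT* is transcribed.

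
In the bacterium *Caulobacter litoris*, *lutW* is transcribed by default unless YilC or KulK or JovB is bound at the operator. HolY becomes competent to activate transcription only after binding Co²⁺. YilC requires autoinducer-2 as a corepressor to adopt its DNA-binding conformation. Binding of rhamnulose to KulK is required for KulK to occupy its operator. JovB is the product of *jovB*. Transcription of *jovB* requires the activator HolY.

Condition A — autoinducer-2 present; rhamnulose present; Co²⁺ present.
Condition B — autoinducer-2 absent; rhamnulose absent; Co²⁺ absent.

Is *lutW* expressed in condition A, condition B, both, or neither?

B only

Condition A:
Autoinducer-2 is present, so YilC is active.
Rhamnulose is present, so KulK is active.
Co²⁺ is present, so HolY is active.
No repressor is bound and HolY is active, so *jovB* is transcribed.
So JovB is produced and active.
With repressor YilC bound, *lutW* is not transcribed.
→ *lutW* is OFF in A.
Condition B:
Autoinducer-2 is absent, so YilC is inactive.
Rhamnulose is absent, so KulK is inactive.
Co²⁺ is absent, so HolY is inactive.
Required activator HolY is absent, so *jovB* is not transcribed.
So JovB is not produced.
With no repressor bound, *lutW* is transcribed.
→ *lutW* is ON in B.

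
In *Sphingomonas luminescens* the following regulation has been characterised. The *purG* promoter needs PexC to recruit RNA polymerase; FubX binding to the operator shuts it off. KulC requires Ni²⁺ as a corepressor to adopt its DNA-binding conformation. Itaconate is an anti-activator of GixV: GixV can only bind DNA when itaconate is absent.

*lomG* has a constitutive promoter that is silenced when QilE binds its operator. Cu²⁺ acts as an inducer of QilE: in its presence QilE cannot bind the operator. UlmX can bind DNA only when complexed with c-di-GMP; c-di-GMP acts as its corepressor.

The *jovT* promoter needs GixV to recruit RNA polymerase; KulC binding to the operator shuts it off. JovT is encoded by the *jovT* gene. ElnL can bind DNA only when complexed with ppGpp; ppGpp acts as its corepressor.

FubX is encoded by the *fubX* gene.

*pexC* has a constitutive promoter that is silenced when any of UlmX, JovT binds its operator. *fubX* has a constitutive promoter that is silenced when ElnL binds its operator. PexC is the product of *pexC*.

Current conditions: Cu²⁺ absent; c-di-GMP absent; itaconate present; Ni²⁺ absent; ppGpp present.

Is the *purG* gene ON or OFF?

ON

ppGpp is present, so ElnL is active.
With repressor ElnL bound, *fubX* is not transcribed.
So FubX is not produced.
c-di-GMP is absent, so UlmX is inactive.
Ni²⁺ is absent, so KulC is inactive.
Itaconate is present, so GixV is inactive.
Required activator GixV is absent, so *jovT* is not transcribed.
So JovT is not produced.
With no repressor bound, *pexC* is transcribed.
So PexC is produced and active.
No repressor is bound and PexC is active, so *purG* is transcribed.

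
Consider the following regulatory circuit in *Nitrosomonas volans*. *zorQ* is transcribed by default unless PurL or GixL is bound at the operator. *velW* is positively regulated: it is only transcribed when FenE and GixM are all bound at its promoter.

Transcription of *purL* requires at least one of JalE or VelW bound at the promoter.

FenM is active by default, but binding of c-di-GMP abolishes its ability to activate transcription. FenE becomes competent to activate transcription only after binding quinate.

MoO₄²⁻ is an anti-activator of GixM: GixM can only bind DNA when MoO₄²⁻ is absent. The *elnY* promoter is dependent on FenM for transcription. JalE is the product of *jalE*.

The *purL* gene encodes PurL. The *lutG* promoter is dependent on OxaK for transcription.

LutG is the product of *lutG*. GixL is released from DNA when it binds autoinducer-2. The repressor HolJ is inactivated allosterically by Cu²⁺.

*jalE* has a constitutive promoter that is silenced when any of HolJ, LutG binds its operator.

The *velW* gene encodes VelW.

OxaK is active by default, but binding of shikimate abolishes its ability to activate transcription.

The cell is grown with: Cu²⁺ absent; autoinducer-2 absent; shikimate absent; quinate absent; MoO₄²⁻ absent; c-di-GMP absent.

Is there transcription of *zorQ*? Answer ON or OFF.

OFF

Cu²⁺ is absent, so HolJ is active.
Shikimate is absent, so OxaK is active.
No repressor is bound and OxaK is active, so *lutG* is transcribed.
So LutG is produced and active.
With repressor HolJ bound, *jalE* is not transcribed.
So JalE is not produced.
Quinate is absent, so FenE is inactive.
MoO₄²⁻ is absent, so GixM is active.
Required activator FenE is absent, so *velW* is not transcribed.
So VelW is not produced.
No activator is available at the *purL* promoter, so *purL* is not transcribed.
So PurL is not produced.
Autoinducer-2 is absent, so GixL is active.
With repressor GixL bound, *zorQ* is not transcribed.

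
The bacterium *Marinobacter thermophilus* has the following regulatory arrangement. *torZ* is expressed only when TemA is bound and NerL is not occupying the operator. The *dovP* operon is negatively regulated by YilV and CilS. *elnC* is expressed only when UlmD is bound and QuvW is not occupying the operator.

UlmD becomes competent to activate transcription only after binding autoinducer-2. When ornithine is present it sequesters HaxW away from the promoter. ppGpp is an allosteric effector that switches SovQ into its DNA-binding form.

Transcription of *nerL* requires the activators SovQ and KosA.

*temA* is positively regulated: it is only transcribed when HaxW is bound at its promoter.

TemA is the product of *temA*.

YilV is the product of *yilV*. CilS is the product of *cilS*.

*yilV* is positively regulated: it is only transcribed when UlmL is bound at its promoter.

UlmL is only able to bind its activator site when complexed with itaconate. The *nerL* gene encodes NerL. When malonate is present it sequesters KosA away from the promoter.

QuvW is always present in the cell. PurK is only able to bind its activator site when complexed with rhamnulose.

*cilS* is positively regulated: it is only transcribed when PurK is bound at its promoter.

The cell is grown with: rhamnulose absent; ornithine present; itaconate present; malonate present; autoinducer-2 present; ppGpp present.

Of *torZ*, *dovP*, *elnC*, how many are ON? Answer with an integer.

Ornithine is present, so HaxW is inactive.
Required activator HaxW is absent, so *temA* is not transcribed.
So TemA is not produced.
ppGpp is present, so SovQ is active.
Malonate is present, so KosA is inactive.
Required activator KosA is absent, so *nerL* is not transcribed.
So NerL is not produced.
Required activator TemA is absent, so *torZ* is not transcribed.
→ *torZ* is OFF.
Itaconate is present, so UlmL is active.
No repressor is bound and UlmL is active, so *yilV* is transcribed.
So YilV is produced and active.
Rhamnulose is absent, so PurK is inactive.
Required activator PurK is absent, so *cilS* is not transcribed.
So CilS is not produced.
With repressor YilV bound, *dovP* is not transcribed.
→ *dovP* is OFF.
Autoinducer-2 is present, so UlmD is active.
QuvW is produced constitutively and is active.
With repressor QuvW bound, *elnC* is not transcribed.
→ *elnC* is OFF.
0 of the 3 genes are transcribed.

0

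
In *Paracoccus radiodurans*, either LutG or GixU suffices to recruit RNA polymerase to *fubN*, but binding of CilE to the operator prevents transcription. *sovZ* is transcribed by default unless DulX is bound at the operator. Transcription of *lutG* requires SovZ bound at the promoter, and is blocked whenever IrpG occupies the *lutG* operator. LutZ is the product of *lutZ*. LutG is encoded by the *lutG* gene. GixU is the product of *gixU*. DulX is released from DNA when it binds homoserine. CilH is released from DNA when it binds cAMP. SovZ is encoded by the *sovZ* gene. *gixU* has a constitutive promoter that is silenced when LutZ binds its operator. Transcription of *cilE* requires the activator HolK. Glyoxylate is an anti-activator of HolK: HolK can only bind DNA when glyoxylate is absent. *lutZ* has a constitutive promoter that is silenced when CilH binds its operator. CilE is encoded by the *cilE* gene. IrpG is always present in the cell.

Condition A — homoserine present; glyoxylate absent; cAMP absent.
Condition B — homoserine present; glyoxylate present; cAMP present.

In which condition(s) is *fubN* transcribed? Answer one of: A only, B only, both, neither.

Condition A:
Homoserine is present, so DulX is inactive.
With no repressor bound, *sovZ* is transcribed.
So SovZ is produced and active.
IrpG is produced constitutively and is active.
With repressor IrpG bound, *lutG* is not transcribed.
So LutG is not produced.
Glyoxylate is absent, so HolK is active.
No repressor is bound and HolK is active, so *cilE* is transcribed.
So CilE is produced and active.
cAMP is absent, so CilH is active.
With repressor CilH bound, *lutZ* is not transcribed.
So LutZ is not produced.
With no repressor bound, *gixU* is transcribed.
So GixU is produced and active.
With repressor CilE bound, *fubN* is not transcribed.
→ *fubN* is OFF in A.
Condition B:
Homoserine is present, so DulX is inactive.
With no repressor bound, *sovZ* is transcribed.
So SovZ is produced and active.
IrpG is produced constitutively and is active.
With repressor IrpG bound, *lutG* is not transcribed.
So LutG is not produced.
Glyoxylate is present, so HolK is inactive.
Required activator HolK is absent, so *cilE* is not transcribed.
So CilE is not produced.
cAMP is present, so CilH is inactive.
With no repressor bound, *lutZ* is transcribed.
So LutZ is produced and active.
With repressor LutZ bound, *gixU* is not transcribed.
So GixU is not produced.
No activator is available at the *fubN* promoter, so *fubN* is not transcribed.
→ *fubN* is OFF in B.

neither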